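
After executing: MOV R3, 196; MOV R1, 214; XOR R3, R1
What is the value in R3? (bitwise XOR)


Register state trace:
  MOV R3, 196  → R3 = 196 (0b11000100)
  MOV R1, 214  → R1 = 214 (0b11010110)
  XOR R3, R1  → R3 = 196 XOR 214 = 18 (0b00010010)
Final: R3 = 18

18


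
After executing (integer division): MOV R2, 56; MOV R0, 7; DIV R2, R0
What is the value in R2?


Register state trace:
  MOV R2, 56  → R2 = 56
  MOV R0, 7  → R0 = 7
  DIV R2, R0  → R2 = 56 // 7 = 8
Final: R2 = 8

8


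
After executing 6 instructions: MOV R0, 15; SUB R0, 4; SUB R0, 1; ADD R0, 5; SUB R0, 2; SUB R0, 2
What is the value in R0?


Register state trace:
  MOV R0, 15  → R0 = 15
  SUB R0, 4  → R0 = 15 - 4 = 11
  SUB R0, 1  → R0 = 11 - 1 = 10
  ADD R0, 5  → R0 = 10 + 5 = 15
  SUB R0, 2  → R0 = 15 - 2 = 13
  SUB R0, 2  → R0 = 13 - 2 = 11
Final: R0 = 11

11


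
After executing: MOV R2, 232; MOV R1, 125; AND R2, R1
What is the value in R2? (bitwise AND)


Register state trace:
  MOV R2, 232  → R2 = 232 (0b11101000)
  MOV R1, 125  → R1 = 125 (0b01111101)
  AND R2, R1  → R2 = 232 AND 125 = 104 (0b01101000)
Final: R2 = 104

104


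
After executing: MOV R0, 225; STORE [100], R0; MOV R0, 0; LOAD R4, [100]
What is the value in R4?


Register and memory trace:
  MOV R0, 225  → R0 = 225
  STORE [100], R0  → mem[100] = 225
  MOV R0, 0  → R0 = 0
  LOAD R4, [100]  → R4 = mem[100] = 225
Final: R4 = 225

225


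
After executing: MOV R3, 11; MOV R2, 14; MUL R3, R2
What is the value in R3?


Register state trace:
  MOV R3, 11  → R3 = 11
  MOV R2, 14  → R2 = 14
  MUL R3, R2  → R3 = 11 * 14 = 154
Final: R3 = 154

154


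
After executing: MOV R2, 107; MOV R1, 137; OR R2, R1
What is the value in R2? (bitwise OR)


Register state trace:
  MOV R2, 107  → R2 = 107 (0b01101011)
  MOV R1, 137  → R1 = 137 (0b10001001)
  OR R2, R1   → R2 = 107 OR 137 = 235 (0b11101011)
Final: R2 = 235

235


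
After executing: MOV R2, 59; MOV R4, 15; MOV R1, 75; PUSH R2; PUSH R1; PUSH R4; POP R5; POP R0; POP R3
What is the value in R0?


Stack trace (top is rightmost):
  MOV R2, 59  → R2 = 59
  MOV R4, 15  → R4 = 15
  MOV R1, 75  → R1 = 75
  PUSH R2  → stack: [59]
  PUSH R1  → stack: [59, 75]
  PUSH R4  → stack: [59, 75, 15]
  POP R5  → R5 = 15, stack: [59, 75]
  POP R0  → R0 = 75, stack: [59]
  POP R3  → R3 = 59, stack: []
Final: R0 = 75

75


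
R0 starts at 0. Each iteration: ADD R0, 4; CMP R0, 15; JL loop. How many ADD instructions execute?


Loop trace (R0 starts at 0, target 15, step 4):
  ADD #1: R0 = 0 + 4 = 4  → 4 < 15, loop
  ADD #2: R0 = 4 + 4 = 8  → 8 < 15, loop
  ADD #3: R0 = 8 + 4 = 12  → 12 < 15, loop
  ADD #4: R0 = 12 + 4 = 16  → 16 >= 15, exit
Total ADD instructions: 4

4


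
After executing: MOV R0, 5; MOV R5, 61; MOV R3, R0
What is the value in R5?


Register state trace:
  MOV R0, 5  → R0 = 5
  MOV R5, 61  → R5 = 61
  MOV R3, R0  → R3 = 5
Final: R5 = 61

61


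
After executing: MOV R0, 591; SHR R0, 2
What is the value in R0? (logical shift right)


Register state trace:
  MOV R0, 591  → R0 = 591
  SHR R0, 2  → R0 = 591 >> 2 = 591 // 2^2 = 147
Final: R0 = 147

147


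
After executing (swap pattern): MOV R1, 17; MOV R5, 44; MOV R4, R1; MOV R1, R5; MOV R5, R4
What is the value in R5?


Register state trace (swap pattern):
  MOV R1, 17  → R1 = 17
  MOV R5, 44  → R5 = 44
  MOV R4, R1  → R4 = 17  (save R1)
  MOV R1, R5  → R1 = 44  (R1 gets R5's value)
  MOV R5, R4  → R5 = 17  (R5 gets saved value)
Final: R5 = 17

17


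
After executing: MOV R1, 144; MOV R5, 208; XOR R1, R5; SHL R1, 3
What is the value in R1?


Register state trace:
  MOV R1, 144  → R1 = 144 (0b10010000)
  MOV R5, 208  → R5 = 208 (0b11010000)
  XOR R1, R5  → R1 = 144 XOR 208 = 64 (0b01000000)
  SHL R1, 3  → R1 = 64 << 3 = 512
Final: R1 = 512

512


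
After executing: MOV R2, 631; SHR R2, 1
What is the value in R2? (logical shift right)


Register state trace:
  MOV R2, 631  → R2 = 631
  SHR R2, 1  → R2 = 631 >> 1 = 631 // 2^1 = 315
Final: R2 = 315

315


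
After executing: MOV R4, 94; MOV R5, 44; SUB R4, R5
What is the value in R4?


Register state trace:
  MOV R4, 94  → R4 = 94
  MOV R5, 44  → R5 = 44
  SUB R4, R5  → R4 = 94 - 44 = 50
Final: R4 = 50

50


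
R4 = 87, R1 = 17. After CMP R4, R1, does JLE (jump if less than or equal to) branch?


Trace:
  R4 = 87, R1 = 17
  CMP R4, R1  → compares 87 vs 17
  JLE checks: is 87 less than or equal to 17?
  87 > 17, so condition is false
Branch taken: No

No


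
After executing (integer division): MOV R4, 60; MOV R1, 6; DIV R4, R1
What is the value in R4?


Register state trace:
  MOV R4, 60  → R4 = 60
  MOV R1, 6  → R1 = 6
  DIV R4, R1  → R4 = 60 // 6 = 10
Final: R4 = 10

10


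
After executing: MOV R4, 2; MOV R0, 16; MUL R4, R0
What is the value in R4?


Register state trace:
  MOV R4, 2  → R4 = 2
  MOV R0, 16  → R0 = 16
  MUL R4, R0  → R4 = 2 * 16 = 32
Final: R4 = 32

32


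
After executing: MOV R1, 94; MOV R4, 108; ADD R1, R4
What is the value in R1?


Register state trace:
  MOV R1, 94  → R1 = 94
  MOV R4, 108  → R4 = 108
  ADD R1, R4  → R1 = 94 + 108 = 202
Final: R1 = 202

202


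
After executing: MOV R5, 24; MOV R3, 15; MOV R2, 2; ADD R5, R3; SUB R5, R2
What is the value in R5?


Register state trace:
  MOV R5, 24  → R5 = 24
  MOV R3, 15  → R3 = 15
  MOV R2, 2  → R2 = 2
  ADD R5, R3  → R5 = 24 + 15 = 39
  SUB R5, R2  → R5 = 39 - 2 = 37
Final: R5 = 37

37


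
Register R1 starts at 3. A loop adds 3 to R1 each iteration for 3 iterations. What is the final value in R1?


Starting value: R1 = 3
  Iter 1: R1 = 3 + 3 = 6
  Iter 2: R1 = 6 + 3 = 9
  Iter 3: R1 = 9 + 3 = 12
Final: R1 = 12

12


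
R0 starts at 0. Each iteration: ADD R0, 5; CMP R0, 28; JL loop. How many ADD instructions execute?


Loop trace (R0 starts at 0, target 28, step 5):
  ADD #1: R0 = 0 + 5 = 5  → 5 < 28, loop
  ADD #2: R0 = 5 + 5 = 10  → 10 < 28, loop
  ADD #3: R0 = 10 + 5 = 15  → 15 < 28, loop
  ADD #4: R0 = 15 + 5 = 20  → 20 < 28, loop
  ADD #5: R0 = 20 + 5 = 25  → 25 < 28, loop
  ADD #6: R0 = 25 + 5 = 30  → 30 >= 28, exit
Total ADD instructions: 6

6


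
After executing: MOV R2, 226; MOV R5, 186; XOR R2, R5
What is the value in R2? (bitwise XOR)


Register state trace:
  MOV R2, 226  → R2 = 226 (0b11100010)
  MOV R5, 186  → R5 = 186 (0b10111010)
  XOR R2, R5  → R2 = 226 XOR 186 = 88 (0b01011000)
Final: R2 = 88

88


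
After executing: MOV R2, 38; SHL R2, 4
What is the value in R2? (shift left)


Register state trace:
  MOV R2, 38  → R2 = 38
  SHL R2, 4  → R2 = 38 << 4 = 38 * 2^4 = 608
Final: R2 = 608

608


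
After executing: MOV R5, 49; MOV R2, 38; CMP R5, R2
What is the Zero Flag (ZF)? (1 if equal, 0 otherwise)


Register state trace:
  MOV R5, 49  → R5 = 49
  MOV R2, 38  → R2 = 38
  CMP R5, R2  → computes 49 - 38 = 11
  Result is nonzero, so values are not equal
ZF = 0

0


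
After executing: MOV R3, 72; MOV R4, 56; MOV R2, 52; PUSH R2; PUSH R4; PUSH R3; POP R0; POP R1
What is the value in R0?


Stack trace (top is rightmost):
  MOV R3, 72  → R3 = 72
  MOV R4, 56  → R4 = 56
  MOV R2, 52  → R2 = 52
  PUSH R2  → stack: [52]
  PUSH R4  → stack: [52, 56]
  PUSH R3  → stack: [52, 56, 72]
  POP R0  → R0 = 72, stack: [52, 56]
  POP R1  → R1 = 56, stack: [52]
Final: R0 = 72

72


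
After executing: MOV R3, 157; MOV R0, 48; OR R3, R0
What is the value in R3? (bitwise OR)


Register state trace:
  MOV R3, 157  → R3 = 157 (0b10011101)
  MOV R0, 48  → R0 = 48 (0b00110000)
  OR R3, R0   → R3 = 157 OR 48 = 189 (0b10111101)
Final: R3 = 189

189


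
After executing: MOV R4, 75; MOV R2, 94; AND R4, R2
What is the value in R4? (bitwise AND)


Register state trace:
  MOV R4, 75  → R4 = 75 (0b01001011)
  MOV R2, 94  → R2 = 94 (0b01011110)
  AND R4, R2  → R4 = 75 AND 94 = 74 (0b01001010)
Final: R4 = 74

74


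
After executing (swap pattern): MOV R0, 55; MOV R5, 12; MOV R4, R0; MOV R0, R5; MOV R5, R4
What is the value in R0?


Register state trace (swap pattern):
  MOV R0, 55  → R0 = 55
  MOV R5, 12  → R5 = 12
  MOV R4, R0  → R4 = 55  (save R0)
  MOV R0, R5  → R0 = 12  (R0 gets R5's value)
  MOV R5, R4  → R5 = 55  (R5 gets saved value)
Final: R0 = 12

12


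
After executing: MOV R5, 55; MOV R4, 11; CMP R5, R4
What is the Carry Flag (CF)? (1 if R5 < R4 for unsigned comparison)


Register state trace:
  MOV R5, 55  → R5 = 55
  MOV R4, 11  → R4 = 11
  CMP R5, R4  → unsigned 55 - 11: no borrow
  55 >= 11, so CF = 0
CF = 0

0


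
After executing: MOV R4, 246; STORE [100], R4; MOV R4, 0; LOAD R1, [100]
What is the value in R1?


Register and memory trace:
  MOV R4, 246  → R4 = 246
  STORE [100], R4  → mem[100] = 246
  MOV R4, 0  → R4 = 0
  LOAD R1, [100]  → R1 = mem[100] = 246
Final: R1 = 246

246


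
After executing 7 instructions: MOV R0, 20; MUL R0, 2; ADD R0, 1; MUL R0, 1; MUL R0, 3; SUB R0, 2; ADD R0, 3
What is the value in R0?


Register state trace:
  MOV R0, 20  → R0 = 20
  MUL R0, 2  → R0 = 20 * 2 = 40
  ADD R0, 1  → R0 = 40 + 1 = 41
  MUL R0, 1  → R0 = 41 * 1 = 41
  MUL R0, 3  → R0 = 41 * 3 = 123
  SUB R0, 2  → R0 = 123 - 2 = 121
  ADD R0, 3  → R0 = 121 + 3 = 124
Final: R0 = 124

124


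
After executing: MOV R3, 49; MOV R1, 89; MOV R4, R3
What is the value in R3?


Register state trace:
  MOV R3, 49  → R3 = 49
  MOV R1, 89  → R1 = 89
  MOV R4, R3  → R4 = 49
Final: R3 = 49

49


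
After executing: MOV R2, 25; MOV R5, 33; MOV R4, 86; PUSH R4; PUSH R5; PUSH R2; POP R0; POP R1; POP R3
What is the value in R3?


Stack trace (top is rightmost):
  MOV R2, 25  → R2 = 25
  MOV R5, 33  → R5 = 33
  MOV R4, 86  → R4 = 86
  PUSH R4  → stack: [86]
  PUSH R5  → stack: [86, 33]
  PUSH R2  → stack: [86, 33, 25]
  POP R0  → R0 = 25, stack: [86, 33]
  POP R1  → R1 = 33, stack: [86]
  POP R3  → R3 = 86, stack: []
Final: R3 = 86

86


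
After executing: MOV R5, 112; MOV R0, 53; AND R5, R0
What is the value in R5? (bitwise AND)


Register state trace:
  MOV R5, 112  → R5 = 112 (0b01110000)
  MOV R0, 53  → R0 = 53 (0b00110101)
  AND R5, R0  → R5 = 112 AND 53 = 48 (0b00110000)
Final: R5 = 48

48


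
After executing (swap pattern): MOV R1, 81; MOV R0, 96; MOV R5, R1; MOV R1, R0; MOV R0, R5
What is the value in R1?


Register state trace (swap pattern):
  MOV R1, 81  → R1 = 81
  MOV R0, 96  → R0 = 96
  MOV R5, R1  → R5 = 81  (save R1)
  MOV R1, R0  → R1 = 96  (R1 gets R0's value)
  MOV R0, R5  → R0 = 81  (R0 gets saved value)
Final: R1 = 96

96


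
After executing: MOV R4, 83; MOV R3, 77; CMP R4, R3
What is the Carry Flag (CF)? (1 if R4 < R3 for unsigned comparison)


Register state trace:
  MOV R4, 83  → R4 = 83
  MOV R3, 77  → R3 = 77
  CMP R4, R3  → unsigned 83 - 77: no borrow
  83 >= 77, so CF = 0
CF = 0

0


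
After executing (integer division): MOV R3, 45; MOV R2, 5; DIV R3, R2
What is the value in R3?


Register state trace:
  MOV R3, 45  → R3 = 45
  MOV R2, 5  → R2 = 5
  DIV R3, R2  → R3 = 45 // 5 = 9
Final: R3 = 9

9


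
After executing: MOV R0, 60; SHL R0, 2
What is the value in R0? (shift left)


Register state trace:
  MOV R0, 60  → R0 = 60
  SHL R0, 2  → R0 = 60 << 2 = 60 * 2^2 = 240
Final: R0 = 240

240


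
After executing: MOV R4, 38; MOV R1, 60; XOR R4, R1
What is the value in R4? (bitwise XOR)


Register state trace:
  MOV R4, 38  → R4 = 38 (0b00100110)
  MOV R1, 60  → R1 = 60 (0b00111100)
  XOR R4, R1  → R4 = 38 XOR 60 = 26 (0b00011010)
Final: R4 = 26

26


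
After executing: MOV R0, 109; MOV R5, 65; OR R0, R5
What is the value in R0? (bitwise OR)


Register state trace:
  MOV R0, 109  → R0 = 109 (0b01101101)
  MOV R5, 65  → R5 = 65 (0b01000001)
  OR R0, R5   → R0 = 109 OR 65 = 109 (0b01101101)
Final: R0 = 109

109


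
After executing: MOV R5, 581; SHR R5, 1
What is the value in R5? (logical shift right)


Register state trace:
  MOV R5, 581  → R5 = 581
  SHR R5, 1  → R5 = 581 >> 1 = 581 // 2^1 = 290
Final: R5 = 290

290


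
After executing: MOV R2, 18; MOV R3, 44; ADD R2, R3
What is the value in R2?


Register state trace:
  MOV R2, 18  → R2 = 18
  MOV R3, 44  → R3 = 44
  ADD R2, R3  → R2 = 18 + 44 = 62
Final: R2 = 62

62


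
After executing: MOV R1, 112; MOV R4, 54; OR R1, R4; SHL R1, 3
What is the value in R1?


Register state trace:
  MOV R1, 112  → R1 = 112 (0b01110000)
  MOV R4, 54  → R4 = 54 (0b00110110)
  OR R1, R4  → R1 = 112 OR 54 = 118 (0b01110110)
  SHL R1, 3  → R1 = 118 << 3 = 944
Final: R1 = 944

944


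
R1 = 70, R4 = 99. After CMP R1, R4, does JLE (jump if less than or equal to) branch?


Trace:
  R1 = 70, R4 = 99
  CMP R1, R4  → compares 70 vs 99
  JLE checks: is 70 less than or equal to 99?
  70 < 99, so condition is true
Branch taken: Yes

Yes


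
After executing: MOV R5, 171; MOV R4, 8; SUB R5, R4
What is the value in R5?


Register state trace:
  MOV R5, 171  → R5 = 171
  MOV R4, 8  → R4 = 8
  SUB R5, R4  → R5 = 171 - 8 = 163
Final: R5 = 163

163


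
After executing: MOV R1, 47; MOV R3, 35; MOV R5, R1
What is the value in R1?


Register state trace:
  MOV R1, 47  → R1 = 47
  MOV R3, 35  → R3 = 35
  MOV R5, R1  → R5 = 47
Final: R1 = 47

47


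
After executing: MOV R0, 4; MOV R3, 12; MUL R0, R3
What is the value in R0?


Register state trace:
  MOV R0, 4  → R0 = 4
  MOV R3, 12  → R3 = 12
  MUL R0, R3  → R0 = 4 * 12 = 48
Final: R0 = 48

48


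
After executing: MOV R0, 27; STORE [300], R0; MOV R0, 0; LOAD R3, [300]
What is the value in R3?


Register and memory trace:
  MOV R0, 27  → R0 = 27
  STORE [300], R0  → mem[300] = 27
  MOV R0, 0  → R0 = 0
  LOAD R3, [300]  → R3 = mem[300] = 27
Final: R3 = 27

27


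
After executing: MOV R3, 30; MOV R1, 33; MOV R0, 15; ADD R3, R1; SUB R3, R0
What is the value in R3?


Register state trace:
  MOV R3, 30  → R3 = 30
  MOV R1, 33  → R1 = 33
  MOV R0, 15  → R0 = 15
  ADD R3, R1  → R3 = 30 + 33 = 63
  SUB R3, R0  → R3 = 63 - 15 = 48
Final: R3 = 48

48


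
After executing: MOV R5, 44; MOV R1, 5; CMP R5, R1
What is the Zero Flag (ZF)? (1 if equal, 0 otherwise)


Register state trace:
  MOV R5, 44  → R5 = 44
  MOV R1, 5  → R1 = 5
  CMP R5, R1  → computes 44 - 5 = 39
  Result is nonzero, so values are not equal
ZF = 0

0


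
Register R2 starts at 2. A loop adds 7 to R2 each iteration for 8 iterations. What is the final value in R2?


Starting value: R2 = 2
  Iter 1: R2 = 2 + 7 = 9
  Iter 2: R2 = 9 + 7 = 16
  Iter 3: R2 = 16 + 7 = 23
  Iter 4: R2 = 23 + 7 = 30
  Iter 5: R2 = 30 + 7 = 37
  Iter 6: R2 = 37 + 7 = 44
  Iter 7: R2 = 44 + 7 = 51
  Iter 8: R2 = 51 + 7 = 58
Final: R2 = 58

58


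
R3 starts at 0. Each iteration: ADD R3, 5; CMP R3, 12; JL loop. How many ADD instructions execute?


Loop trace (R3 starts at 0, target 12, step 5):
  ADD #1: R3 = 0 + 5 = 5  → 5 < 12, loop
  ADD #2: R3 = 5 + 5 = 10  → 10 < 12, loop
  ADD #3: R3 = 10 + 5 = 15  → 15 >= 12, exit
Total ADD instructions: 3

3


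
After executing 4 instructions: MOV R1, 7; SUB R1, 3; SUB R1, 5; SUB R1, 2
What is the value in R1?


Register state trace:
  MOV R1, 7  → R1 = 7
  SUB R1, 3  → R1 = 7 - 3 = 4
  SUB R1, 5  → R1 = 4 - 5 = -1
  SUB R1, 2  → R1 = -1 - 2 = -3
Final: R1 = -3

-3


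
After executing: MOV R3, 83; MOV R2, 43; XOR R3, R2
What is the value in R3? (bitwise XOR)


Register state trace:
  MOV R3, 83  → R3 = 83 (0b01010011)
  MOV R2, 43  → R2 = 43 (0b00101011)
  XOR R3, R2  → R3 = 83 XOR 43 = 120 (0b01111000)
Final: R3 = 120

120


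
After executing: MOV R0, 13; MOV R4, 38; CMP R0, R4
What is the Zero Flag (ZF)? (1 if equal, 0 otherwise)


Register state trace:
  MOV R0, 13  → R0 = 13
  MOV R4, 38  → R4 = 38
  CMP R0, R4  → computes 13 - 38 = -25
  Result is nonzero, so values are not equal
ZF = 0

0


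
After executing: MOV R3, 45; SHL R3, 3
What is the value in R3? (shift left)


Register state trace:
  MOV R3, 45  → R3 = 45
  SHL R3, 3  → R3 = 45 << 3 = 45 * 2^3 = 360
Final: R3 = 360

360


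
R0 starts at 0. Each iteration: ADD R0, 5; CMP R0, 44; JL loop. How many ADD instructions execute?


Loop trace (R0 starts at 0, target 44, step 5):
  ADD #1: R0 = 0 + 5 = 5  → 5 < 44, loop
  ADD #2: R0 = 5 + 5 = 10  → 10 < 44, loop
  ADD #3: R0 = 10 + 5 = 15  → 15 < 44, loop
  ADD #4: R0 = 15 + 5 = 20  → 20 < 44, loop
  ADD #5: R0 = 20 + 5 = 25  → 25 < 44, loop
  ADD #6: R0 = 25 + 5 = 30  → 30 < 44, loop
  ADD #7: R0 = 30 + 5 = 35  → 35 < 44, loop
  ADD #8: R0 = 35 + 5 = 40  → 40 < 44, loop
  ADD #9: R0 = 40 + 5 = 45  → 45 >= 44, exit
Total ADD instructions: 9

9


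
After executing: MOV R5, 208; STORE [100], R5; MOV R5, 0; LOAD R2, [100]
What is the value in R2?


Register and memory trace:
  MOV R5, 208  → R5 = 208
  STORE [100], R5  → mem[100] = 208
  MOV R5, 0  → R5 = 0
  LOAD R2, [100]  → R2 = mem[100] = 208
Final: R2 = 208

208


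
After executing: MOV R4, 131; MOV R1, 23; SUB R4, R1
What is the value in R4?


Register state trace:
  MOV R4, 131  → R4 = 131
  MOV R1, 23  → R1 = 23
  SUB R4, R1  → R4 = 131 - 23 = 108
Final: R4 = 108

108


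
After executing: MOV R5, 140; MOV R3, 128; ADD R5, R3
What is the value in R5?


Register state trace:
  MOV R5, 140  → R5 = 140
  MOV R3, 128  → R3 = 128
  ADD R5, R3  → R5 = 140 + 128 = 268
Final: R5 = 268

268


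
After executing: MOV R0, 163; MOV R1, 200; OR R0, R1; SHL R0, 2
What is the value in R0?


Register state trace:
  MOV R0, 163  → R0 = 163 (0b10100011)
  MOV R1, 200  → R1 = 200 (0b11001000)
  OR R0, R1  → R0 = 163 OR 200 = 235 (0b11101011)
  SHL R0, 2  → R0 = 235 << 2 = 940
Final: R0 = 940

940


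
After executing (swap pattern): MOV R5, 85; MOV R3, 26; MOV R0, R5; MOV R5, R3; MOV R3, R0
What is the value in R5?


Register state trace (swap pattern):
  MOV R5, 85  → R5 = 85
  MOV R3, 26  → R3 = 26
  MOV R0, R5  → R0 = 85  (save R5)
  MOV R5, R3  → R5 = 26  (R5 gets R3's value)
  MOV R3, R0  → R3 = 85  (R3 gets saved value)
Final: R5 = 26

26


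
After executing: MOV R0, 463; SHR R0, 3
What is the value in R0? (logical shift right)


Register state trace:
  MOV R0, 463  → R0 = 463
  SHR R0, 3  → R0 = 463 >> 3 = 463 // 2^3 = 57
Final: R0 = 57

57


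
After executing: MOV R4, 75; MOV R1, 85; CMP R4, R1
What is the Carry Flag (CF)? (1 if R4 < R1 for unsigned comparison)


Register state trace:
  MOV R4, 75  → R4 = 75
  MOV R1, 85  → R1 = 85
  CMP R4, R1  → unsigned 75 - 85: borrow occurs
  75 < 85, so CF = 1
CF = 1

1


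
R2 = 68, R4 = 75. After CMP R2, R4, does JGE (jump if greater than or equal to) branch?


Trace:
  R2 = 68, R4 = 75
  CMP R2, R4  → compares 68 vs 75
  JGE checks: is 68 greater than or equal to 75?
  68 < 75, so condition is false
Branch taken: No

No


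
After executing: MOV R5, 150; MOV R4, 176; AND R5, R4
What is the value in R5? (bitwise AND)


Register state trace:
  MOV R5, 150  → R5 = 150 (0b10010110)
  MOV R4, 176  → R4 = 176 (0b10110000)
  AND R5, R4  → R5 = 150 AND 176 = 144 (0b10010000)
Final: R5 = 144

144


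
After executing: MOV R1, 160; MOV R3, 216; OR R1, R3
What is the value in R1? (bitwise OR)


Register state trace:
  MOV R1, 160  → R1 = 160 (0b10100000)
  MOV R3, 216  → R3 = 216 (0b11011000)
  OR R1, R3   → R1 = 160 OR 216 = 248 (0b11111000)
Final: R1 = 248

248


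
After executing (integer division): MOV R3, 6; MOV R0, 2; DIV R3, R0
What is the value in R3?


Register state trace:
  MOV R3, 6  → R3 = 6
  MOV R0, 2  → R0 = 2
  DIV R3, R0  → R3 = 6 // 2 = 3
Final: R3 = 3

3


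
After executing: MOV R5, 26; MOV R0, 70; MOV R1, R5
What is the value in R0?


Register state trace:
  MOV R5, 26  → R5 = 26
  MOV R0, 70  → R0 = 70
  MOV R1, R5  → R1 = 26
Final: R0 = 70

70


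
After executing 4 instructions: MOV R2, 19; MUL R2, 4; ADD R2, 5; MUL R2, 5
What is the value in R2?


Register state trace:
  MOV R2, 19  → R2 = 19
  MUL R2, 4  → R2 = 19 * 4 = 76
  ADD R2, 5  → R2 = 76 + 5 = 81
  MUL R2, 5  → R2 = 81 * 5 = 405
Final: R2 = 405

405


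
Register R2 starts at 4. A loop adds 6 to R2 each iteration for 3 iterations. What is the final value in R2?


Starting value: R2 = 4
  Iter 1: R2 = 4 + 6 = 10
  Iter 2: R2 = 10 + 6 = 16
  Iter 3: R2 = 16 + 6 = 22
Final: R2 = 22

22


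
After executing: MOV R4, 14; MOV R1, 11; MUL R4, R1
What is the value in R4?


Register state trace:
  MOV R4, 14  → R4 = 14
  MOV R1, 11  → R1 = 11
  MUL R4, R1  → R4 = 14 * 11 = 154
Final: R4 = 154

154


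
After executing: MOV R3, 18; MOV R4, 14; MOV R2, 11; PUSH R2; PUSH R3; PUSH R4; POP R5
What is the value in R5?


Stack trace (top is rightmost):
  MOV R3, 18  → R3 = 18
  MOV R4, 14  → R4 = 14
  MOV R2, 11  → R2 = 11
  PUSH R2  → stack: [11]
  PUSH R3  → stack: [11, 18]
  PUSH R4  → stack: [11, 18, 14]
  POP R5  → R5 = 14, stack: [11, 18]
Final: R5 = 14

14


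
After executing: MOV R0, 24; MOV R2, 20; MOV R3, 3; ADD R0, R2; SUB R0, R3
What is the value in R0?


Register state trace:
  MOV R0, 24  → R0 = 24
  MOV R2, 20  → R2 = 20
  MOV R3, 3  → R3 = 3
  ADD R0, R2  → R0 = 24 + 20 = 44
  SUB R0, R3  → R0 = 44 - 3 = 41
Final: R0 = 41

41


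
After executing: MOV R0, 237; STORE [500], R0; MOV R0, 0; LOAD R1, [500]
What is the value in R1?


Register and memory trace:
  MOV R0, 237  → R0 = 237
  STORE [500], R0  → mem[500] = 237
  MOV R0, 0  → R0 = 0
  LOAD R1, [500]  → R1 = mem[500] = 237
Final: R1 = 237

237


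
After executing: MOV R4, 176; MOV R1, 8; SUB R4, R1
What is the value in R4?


Register state trace:
  MOV R4, 176  → R4 = 176
  MOV R1, 8  → R1 = 8
  SUB R4, R1  → R4 = 176 - 8 = 168
Final: R4 = 168

168


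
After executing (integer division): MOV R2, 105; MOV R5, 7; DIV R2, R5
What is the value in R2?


Register state trace:
  MOV R2, 105  → R2 = 105
  MOV R5, 7  → R5 = 7
  DIV R2, R5  → R2 = 105 // 7 = 15
Final: R2 = 15

15


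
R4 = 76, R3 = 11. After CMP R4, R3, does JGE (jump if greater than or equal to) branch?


Trace:
  R4 = 76, R3 = 11
  CMP R4, R3  → compares 76 vs 11
  JGE checks: is 76 greater than or equal to 11?
  76 > 11, so condition is true
Branch taken: Yes

Yes


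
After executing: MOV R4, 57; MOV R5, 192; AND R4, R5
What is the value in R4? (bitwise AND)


Register state trace:
  MOV R4, 57  → R4 = 57 (0b00111001)
  MOV R5, 192  → R5 = 192 (0b11000000)
  AND R4, R5  → R4 = 57 AND 192 = 0 (0b00000000)
Final: R4 = 0

0


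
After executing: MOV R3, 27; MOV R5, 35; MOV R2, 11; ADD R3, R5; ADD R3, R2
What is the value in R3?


Register state trace:
  MOV R3, 27  → R3 = 27
  MOV R5, 35  → R5 = 35
  MOV R2, 11  → R2 = 11
  ADD R3, R5  → R3 = 27 + 35 = 62
  ADD R3, R2  → R3 = 62 + 11 = 73
Final: R3 = 73

73


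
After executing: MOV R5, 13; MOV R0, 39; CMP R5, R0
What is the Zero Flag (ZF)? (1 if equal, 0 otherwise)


Register state trace:
  MOV R5, 13  → R5 = 13
  MOV R0, 39  → R0 = 39
  CMP R5, R0  → computes 13 - 39 = -26
  Result is nonzero, so values are not equal
ZF = 0

0


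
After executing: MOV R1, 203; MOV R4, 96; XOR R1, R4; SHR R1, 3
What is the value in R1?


Register state trace:
  MOV R1, 203  → R1 = 203 (0b11001011)
  MOV R4, 96  → R4 = 96 (0b01100000)
  XOR R1, R4  → R1 = 203 XOR 96 = 171 (0b10101011)
  SHR R1, 3  → R1 = 171 >> 3 = 21
Final: R1 = 21

21


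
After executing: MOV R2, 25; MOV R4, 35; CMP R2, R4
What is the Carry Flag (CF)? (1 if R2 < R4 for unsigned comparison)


Register state trace:
  MOV R2, 25  → R2 = 25
  MOV R4, 35  → R4 = 35
  CMP R2, R4  → unsigned 25 - 35: borrow occurs
  25 < 35, so CF = 1
CF = 1

1


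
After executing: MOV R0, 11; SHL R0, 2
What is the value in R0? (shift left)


Register state trace:
  MOV R0, 11  → R0 = 11
  SHL R0, 2  → R0 = 11 << 2 = 11 * 2^2 = 44
Final: R0 = 44

44


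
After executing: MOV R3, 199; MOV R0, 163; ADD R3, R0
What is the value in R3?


Register state trace:
  MOV R3, 199  → R3 = 199
  MOV R0, 163  → R0 = 163
  ADD R3, R0  → R3 = 199 + 163 = 362
Final: R3 = 362

362


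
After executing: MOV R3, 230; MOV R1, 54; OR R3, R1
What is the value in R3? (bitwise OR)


Register state trace:
  MOV R3, 230  → R3 = 230 (0b11100110)
  MOV R1, 54  → R1 = 54 (0b00110110)
  OR R3, R1   → R3 = 230 OR 54 = 246 (0b11110110)
Final: R3 = 246

246


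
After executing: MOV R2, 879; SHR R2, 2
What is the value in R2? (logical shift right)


Register state trace:
  MOV R2, 879  → R2 = 879
  SHR R2, 2  → R2 = 879 >> 2 = 879 // 2^2 = 219
Final: R2 = 219

219


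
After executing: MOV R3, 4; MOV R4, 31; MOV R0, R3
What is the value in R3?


Register state trace:
  MOV R3, 4  → R3 = 4
  MOV R4, 31  → R4 = 31
  MOV R0, R3  → R0 = 4
Final: R3 = 4

4


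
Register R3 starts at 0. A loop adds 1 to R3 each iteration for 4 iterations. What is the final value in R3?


Starting value: R3 = 0
  Iter 1: R3 = 0 + 1 = 1
  Iter 2: R3 = 1 + 1 = 2
  Iter 3: R3 = 2 + 1 = 3
  Iter 4: R3 = 3 + 1 = 4
Final: R3 = 4

4


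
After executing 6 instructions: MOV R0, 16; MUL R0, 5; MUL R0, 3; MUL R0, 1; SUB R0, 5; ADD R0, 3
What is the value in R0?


Register state trace:
  MOV R0, 16  → R0 = 16
  MUL R0, 5  → R0 = 16 * 5 = 80
  MUL R0, 3  → R0 = 80 * 3 = 240
  MUL R0, 1  → R0 = 240 * 1 = 240
  SUB R0, 5  → R0 = 240 - 5 = 235
  ADD R0, 3  → R0 = 235 + 3 = 238
Final: R0 = 238

238


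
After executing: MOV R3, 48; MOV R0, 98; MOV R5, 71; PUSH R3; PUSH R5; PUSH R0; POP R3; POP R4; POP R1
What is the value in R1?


Stack trace (top is rightmost):
  MOV R3, 48  → R3 = 48
  MOV R0, 98  → R0 = 98
  MOV R5, 71  → R5 = 71
  PUSH R3  → stack: [48]
  PUSH R5  → stack: [48, 71]
  PUSH R0  → stack: [48, 71, 98]
  POP R3  → R3 = 98, stack: [48, 71]
  POP R4  → R4 = 71, stack: [48]
  POP R1  → R1 = 48, stack: []
Final: R1 = 48

48


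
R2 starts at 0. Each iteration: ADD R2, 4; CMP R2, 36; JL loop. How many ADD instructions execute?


Loop trace (R2 starts at 0, target 36, step 4):
  ADD #1: R2 = 0 + 4 = 4  → 4 < 36, loop
  ADD #2: R2 = 4 + 4 = 8  → 8 < 36, loop
  ADD #3: R2 = 8 + 4 = 12  → 12 < 36, loop
  ADD #4: R2 = 12 + 4 = 16  → 16 < 36, loop
  ADD #5: R2 = 16 + 4 = 20  → 20 < 36, loop
  ADD #6: R2 = 20 + 4 = 24  → 24 < 36, loop
  ADD #7: R2 = 24 + 4 = 28  → 28 < 36, loop
  ADD #8: R2 = 28 + 4 = 32  → 32 < 36, loop
  ADD #9: R2 = 32 + 4 = 36  → 36 >= 36, exit
Total ADD instructions: 9

9


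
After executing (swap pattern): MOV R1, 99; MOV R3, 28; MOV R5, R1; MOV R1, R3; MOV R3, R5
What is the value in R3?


Register state trace (swap pattern):
  MOV R1, 99  → R1 = 99
  MOV R3, 28  → R3 = 28
  MOV R5, R1  → R5 = 99  (save R1)
  MOV R1, R3  → R1 = 28  (R1 gets R3's value)
  MOV R3, R5  → R3 = 99  (R3 gets saved value)
Final: R3 = 99

99


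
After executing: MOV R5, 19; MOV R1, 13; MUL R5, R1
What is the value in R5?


Register state trace:
  MOV R5, 19  → R5 = 19
  MOV R1, 13  → R1 = 13
  MUL R5, R1  → R5 = 19 * 13 = 247
Final: R5 = 247

247


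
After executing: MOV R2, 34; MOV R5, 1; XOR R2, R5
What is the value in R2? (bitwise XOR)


Register state trace:
  MOV R2, 34  → R2 = 34 (0b00100010)
  MOV R5, 1  → R5 = 1 (0b00000001)
  XOR R2, R5  → R2 = 34 XOR 1 = 35 (0b00100011)
Final: R2 = 35

35


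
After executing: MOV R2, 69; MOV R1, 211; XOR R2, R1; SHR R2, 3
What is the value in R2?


Register state trace:
  MOV R2, 69  → R2 = 69 (0b01000101)
  MOV R1, 211  → R1 = 211 (0b11010011)
  XOR R2, R1  → R2 = 69 XOR 211 = 150 (0b10010110)
  SHR R2, 3  → R2 = 150 >> 3 = 18
Final: R2 = 18

18


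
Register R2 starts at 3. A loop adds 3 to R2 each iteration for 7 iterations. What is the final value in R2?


Starting value: R2 = 3
  Iter 1: R2 = 3 + 3 = 6
  Iter 2: R2 = 6 + 3 = 9
  Iter 3: R2 = 9 + 3 = 12
  Iter 4: R2 = 12 + 3 = 15
  Iter 5: R2 = 15 + 3 = 18
  Iter 6: R2 = 18 + 3 = 21
  Iter 7: R2 = 21 + 3 = 24
Final: R2 = 24

24


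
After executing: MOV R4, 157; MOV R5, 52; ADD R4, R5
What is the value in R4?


Register state trace:
  MOV R4, 157  → R4 = 157
  MOV R5, 52  → R5 = 52
  ADD R4, R5  → R4 = 157 + 52 = 209
Final: R4 = 209

209


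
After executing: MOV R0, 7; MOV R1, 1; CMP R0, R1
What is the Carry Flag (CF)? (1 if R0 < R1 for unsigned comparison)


Register state trace:
  MOV R0, 7  → R0 = 7
  MOV R1, 1  → R1 = 1
  CMP R0, R1  → unsigned 7 - 1: no borrow
  7 >= 1, so CF = 0
CF = 0

0


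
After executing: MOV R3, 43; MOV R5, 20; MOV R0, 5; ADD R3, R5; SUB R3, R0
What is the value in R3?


Register state trace:
  MOV R3, 43  → R3 = 43
  MOV R5, 20  → R5 = 20
  MOV R0, 5  → R0 = 5
  ADD R3, R5  → R3 = 43 + 20 = 63
  SUB R3, R0  → R3 = 63 - 5 = 58
Final: R3 = 58

58


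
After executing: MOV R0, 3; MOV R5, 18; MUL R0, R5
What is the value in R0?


Register state trace:
  MOV R0, 3  → R0 = 3
  MOV R5, 18  → R5 = 18
  MUL R0, R5  → R0 = 3 * 18 = 54
Final: R0 = 54

54


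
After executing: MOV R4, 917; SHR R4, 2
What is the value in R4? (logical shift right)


Register state trace:
  MOV R4, 917  → R4 = 917
  SHR R4, 2  → R4 = 917 >> 2 = 917 // 2^2 = 229
Final: R4 = 229

229


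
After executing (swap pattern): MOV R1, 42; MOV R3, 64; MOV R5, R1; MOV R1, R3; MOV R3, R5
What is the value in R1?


Register state trace (swap pattern):
  MOV R1, 42  → R1 = 42
  MOV R3, 64  → R3 = 64
  MOV R5, R1  → R5 = 42  (save R1)
  MOV R1, R3  → R1 = 64  (R1 gets R3's value)
  MOV R3, R5  → R3 = 42  (R3 gets saved value)
Final: R1 = 64

64


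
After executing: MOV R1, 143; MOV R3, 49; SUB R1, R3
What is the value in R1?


Register state trace:
  MOV R1, 143  → R1 = 143
  MOV R3, 49  → R3 = 49
  SUB R1, R3  → R1 = 143 - 49 = 94
Final: R1 = 94

94


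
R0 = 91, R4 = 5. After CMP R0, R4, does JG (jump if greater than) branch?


Trace:
  R0 = 91, R4 = 5
  CMP R0, R4  → compares 91 vs 5
  JG checks: is 91 greater than 5?
  91 > 5, so condition is true
Branch taken: Yes

Yes


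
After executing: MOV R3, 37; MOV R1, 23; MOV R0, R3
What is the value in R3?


Register state trace:
  MOV R3, 37  → R3 = 37
  MOV R1, 23  → R1 = 23
  MOV R0, R3  → R0 = 37
Final: R3 = 37

37


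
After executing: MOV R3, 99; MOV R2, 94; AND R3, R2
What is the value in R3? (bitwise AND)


Register state trace:
  MOV R3, 99  → R3 = 99 (0b01100011)
  MOV R2, 94  → R2 = 94 (0b01011110)
  AND R3, R2  → R3 = 99 AND 94 = 66 (0b01000010)
Final: R3 = 66

66


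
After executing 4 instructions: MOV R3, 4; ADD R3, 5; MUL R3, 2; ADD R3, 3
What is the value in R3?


Register state trace:
  MOV R3, 4  → R3 = 4
  ADD R3, 5  → R3 = 4 + 5 = 9
  MUL R3, 2  → R3 = 9 * 2 = 18
  ADD R3, 3  → R3 = 18 + 3 = 21
Final: R3 = 21

21


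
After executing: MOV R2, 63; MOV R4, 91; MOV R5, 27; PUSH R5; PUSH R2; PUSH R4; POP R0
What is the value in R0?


Stack trace (top is rightmost):
  MOV R2, 63  → R2 = 63
  MOV R4, 91  → R4 = 91
  MOV R5, 27  → R5 = 27
  PUSH R5  → stack: [27]
  PUSH R2  → stack: [27, 63]
  PUSH R4  → stack: [27, 63, 91]
  POP R0  → R0 = 91, stack: [27, 63]
Final: R0 = 91

91


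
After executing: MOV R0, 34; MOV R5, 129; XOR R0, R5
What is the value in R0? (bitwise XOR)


Register state trace:
  MOV R0, 34  → R0 = 34 (0b00100010)
  MOV R5, 129  → R5 = 129 (0b10000001)
  XOR R0, R5  → R0 = 34 XOR 129 = 163 (0b10100011)
Final: R0 = 163

163


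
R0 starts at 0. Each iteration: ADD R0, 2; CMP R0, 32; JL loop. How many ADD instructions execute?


Loop trace (R0 starts at 0, target 32, step 2):
  ADD #1: R0 = 0 + 2 = 2  → 2 < 32, loop
  ADD #2: R0 = 2 + 2 = 4  → 4 < 32, loop
  ADD #3: R0 = 4 + 2 = 6  → 6 < 32, loop
  ADD #4: R0 = 6 + 2 = 8  → 8 < 32, loop
  ADD #5: R0 = 8 + 2 = 10  → 10 < 32, loop
  ADD #6: R0 = 10 + 2 = 12  → 12 < 32, loop
  ADD #7: R0 = 12 + 2 = 14  → 14 < 32, loop
  ADD #8: R0 = 14 + 2 = 16  → 16 < 32, loop
  ADD #9: R0 = 16 + 2 = 18  → 18 < 32, loop
  ADD #10: R0 = 18 + 2 = 20  → 20 < 32, loop
  ADD #11: R0 = 20 + 2 = 22  → 22 < 32, loop
  ADD #12: R0 = 22 + 2 = 24  → 24 < 32, loop
  ADD #13: R0 = 24 + 2 = 26  → 26 < 32, loop
  ADD #14: R0 = 26 + 2 = 28  → 28 < 32, loop
  ADD #15: R0 = 28 + 2 = 30  → 30 < 32, loop
  ADD #16: R0 = 30 + 2 = 32  → 32 >= 32, exit
Total ADD instructions: 16

16


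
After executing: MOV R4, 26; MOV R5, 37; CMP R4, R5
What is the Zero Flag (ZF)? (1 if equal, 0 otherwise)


Register state trace:
  MOV R4, 26  → R4 = 26
  MOV R5, 37  → R5 = 37
  CMP R4, R5  → computes 26 - 37 = -11
  Result is nonzero, so values are not equal
ZF = 0

0


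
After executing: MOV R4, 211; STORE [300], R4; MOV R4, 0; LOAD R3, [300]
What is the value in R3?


Register and memory trace:
  MOV R4, 211  → R4 = 211
  STORE [300], R4  → mem[300] = 211
  MOV R4, 0  → R4 = 0
  LOAD R3, [300]  → R3 = mem[300] = 211
Final: R3 = 211

211


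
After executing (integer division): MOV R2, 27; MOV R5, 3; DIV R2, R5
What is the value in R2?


Register state trace:
  MOV R2, 27  → R2 = 27
  MOV R5, 3  → R5 = 3
  DIV R2, R5  → R2 = 27 // 3 = 9
Final: R2 = 9

9


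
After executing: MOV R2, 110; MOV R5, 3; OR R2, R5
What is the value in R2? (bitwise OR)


Register state trace:
  MOV R2, 110  → R2 = 110 (0b01101110)
  MOV R5, 3  → R5 = 3 (0b00000011)
  OR R2, R5   → R2 = 110 OR 3 = 111 (0b01101111)
Final: R2 = 111

111


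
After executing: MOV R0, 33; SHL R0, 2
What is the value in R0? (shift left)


Register state trace:
  MOV R0, 33  → R0 = 33
  SHL R0, 2  → R0 = 33 << 2 = 33 * 2^2 = 132
Final: R0 = 132

132


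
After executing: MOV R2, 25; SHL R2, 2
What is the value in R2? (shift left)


Register state trace:
  MOV R2, 25  → R2 = 25
  SHL R2, 2  → R2 = 25 << 2 = 25 * 2^2 = 100
Final: R2 = 100

100


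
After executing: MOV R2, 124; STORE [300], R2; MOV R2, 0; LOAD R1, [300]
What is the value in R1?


Register and memory trace:
  MOV R2, 124  → R2 = 124
  STORE [300], R2  → mem[300] = 124
  MOV R2, 0  → R2 = 0
  LOAD R1, [300]  → R1 = mem[300] = 124
Final: R1 = 124

124


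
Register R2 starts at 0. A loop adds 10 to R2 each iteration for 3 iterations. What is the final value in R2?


Starting value: R2 = 0
  Iter 1: R2 = 0 + 10 = 10
  Iter 2: R2 = 10 + 10 = 20
  Iter 3: R2 = 20 + 10 = 30
Final: R2 = 30

30


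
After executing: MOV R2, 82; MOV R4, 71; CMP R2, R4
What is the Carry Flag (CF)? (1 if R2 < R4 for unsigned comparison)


Register state trace:
  MOV R2, 82  → R2 = 82
  MOV R4, 71  → R4 = 71
  CMP R2, R4  → unsigned 82 - 71: no borrow
  82 >= 71, so CF = 0
CF = 0

0


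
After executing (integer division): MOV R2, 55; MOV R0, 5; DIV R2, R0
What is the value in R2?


Register state trace:
  MOV R2, 55  → R2 = 55
  MOV R0, 5  → R0 = 5
  DIV R2, R0  → R2 = 55 // 5 = 11
Final: R2 = 11

11


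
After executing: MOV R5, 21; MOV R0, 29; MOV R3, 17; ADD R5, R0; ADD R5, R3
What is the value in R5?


Register state trace:
  MOV R5, 21  → R5 = 21
  MOV R0, 29  → R0 = 29
  MOV R3, 17  → R3 = 17
  ADD R5, R0  → R5 = 21 + 29 = 50
  ADD R5, R3  → R5 = 50 + 17 = 67
Final: R5 = 67

67


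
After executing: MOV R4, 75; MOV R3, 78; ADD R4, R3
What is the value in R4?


Register state trace:
  MOV R4, 75  → R4 = 75
  MOV R3, 78  → R3 = 78
  ADD R4, R3  → R4 = 75 + 78 = 153
Final: R4 = 153

153


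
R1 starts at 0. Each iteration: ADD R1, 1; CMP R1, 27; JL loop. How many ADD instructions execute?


Loop trace (R1 starts at 0, target 27, step 1):
  ADD #1: R1 = 0 + 1 = 1  → 1 < 27, loop
  ADD #2: R1 = 1 + 1 = 2  → 2 < 27, loop
  ADD #3: R1 = 2 + 1 = 3  → 3 < 27, loop
  ADD #4: R1 = 3 + 1 = 4  → 4 < 27, loop
  ADD #5: R1 = 4 + 1 = 5  → 5 < 27, loop
  ADD #6: R1 = 5 + 1 = 6  → 6 < 27, loop
  ADD #7: R1 = 6 + 1 = 7  → 7 < 27, loop
  ADD #8: R1 = 7 + 1 = 8  → 8 < 27, loop
  ADD #9: R1 = 8 + 1 = 9  → 9 < 27, loop
  ADD #10: R1 = 9 + 1 = 10  → 10 < 27, loop
  ADD #11: R1 = 10 + 1 = 11  → 11 < 27, loop
  ADD #12: R1 = 11 + 1 = 12  → 12 < 27, loop
  ADD #13: R1 = 12 + 1 = 13  → 13 < 27, loop
  ADD #14: R1 = 13 + 1 = 14  → 14 < 27, loop
  ADD #15: R1 = 14 + 1 = 15  → 15 < 27, loop
  ADD #16: R1 = 15 + 1 = 16  → 16 < 27, loop
  ADD #17: R1 = 16 + 1 = 17  → 17 < 27, loop
  ADD #18: R1 = 17 + 1 = 18  → 18 < 27, loop
  ADD #19: R1 = 18 + 1 = 19  → 19 < 27, loop
  ADD #20: R1 = 19 + 1 = 20  → 20 < 27, loop
  ADD #21: R1 = 20 + 1 = 21  → 21 < 27, loop
  ADD #22: R1 = 21 + 1 = 22  → 22 < 27, loop
  ADD #23: R1 = 22 + 1 = 23  → 23 < 27, loop
  ADD #24: R1 = 23 + 1 = 24  → 24 < 27, loop
  ADD #25: R1 = 24 + 1 = 25  → 25 < 27, loop
  ADD #26: R1 = 25 + 1 = 26  → 26 < 27, loop
  ADD #27: R1 = 26 + 1 = 27  → 27 >= 27, exit
Total ADD instructions: 27

27


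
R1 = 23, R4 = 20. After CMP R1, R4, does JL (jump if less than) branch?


Trace:
  R1 = 23, R4 = 20
  CMP R1, R4  → compares 23 vs 20
  JL checks: is 23 less than 20?
  23 > 20, so condition is false
Branch taken: No

No


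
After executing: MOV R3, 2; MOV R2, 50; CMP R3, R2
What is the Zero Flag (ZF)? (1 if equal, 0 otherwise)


Register state trace:
  MOV R3, 2  → R3 = 2
  MOV R2, 50  → R2 = 50
  CMP R3, R2  → computes 2 - 50 = -48
  Result is nonzero, so values are not equal
ZF = 0

0


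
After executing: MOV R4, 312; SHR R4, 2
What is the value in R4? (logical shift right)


Register state trace:
  MOV R4, 312  → R4 = 312
  SHR R4, 2  → R4 = 312 >> 2 = 312 // 2^2 = 78
Final: R4 = 78

78


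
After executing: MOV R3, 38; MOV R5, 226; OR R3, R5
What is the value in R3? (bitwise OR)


Register state trace:
  MOV R3, 38  → R3 = 38 (0b00100110)
  MOV R5, 226  → R5 = 226 (0b11100010)
  OR R3, R5   → R3 = 38 OR 226 = 230 (0b11100110)
Final: R3 = 230

230


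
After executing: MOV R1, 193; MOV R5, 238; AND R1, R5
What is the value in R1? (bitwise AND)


Register state trace:
  MOV R1, 193  → R1 = 193 (0b11000001)
  MOV R5, 238  → R5 = 238 (0b11101110)
  AND R1, R5  → R1 = 193 AND 238 = 192 (0b11000000)
Final: R1 = 192

192


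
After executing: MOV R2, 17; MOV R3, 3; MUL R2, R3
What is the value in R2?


Register state trace:
  MOV R2, 17  → R2 = 17
  MOV R3, 3  → R3 = 3
  MUL R2, R3  → R2 = 17 * 3 = 51
Final: R2 = 51

51


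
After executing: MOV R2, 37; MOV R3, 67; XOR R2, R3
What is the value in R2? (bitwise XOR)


Register state trace:
  MOV R2, 37  → R2 = 37 (0b00100101)
  MOV R3, 67  → R3 = 67 (0b01000011)
  XOR R2, R3  → R2 = 37 XOR 67 = 102 (0b01100110)
Final: R2 = 102

102


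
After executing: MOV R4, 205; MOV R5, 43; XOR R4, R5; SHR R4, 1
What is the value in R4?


Register state trace:
  MOV R4, 205  → R4 = 205 (0b11001101)
  MOV R5, 43  → R5 = 43 (0b00101011)
  XOR R4, R5  → R4 = 205 XOR 43 = 230 (0b11100110)
  SHR R4, 1  → R4 = 230 >> 1 = 115
Final: R4 = 115

115


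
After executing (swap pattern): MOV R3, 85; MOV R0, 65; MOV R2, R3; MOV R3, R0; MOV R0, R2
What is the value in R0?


Register state trace (swap pattern):
  MOV R3, 85  → R3 = 85
  MOV R0, 65  → R0 = 65
  MOV R2, R3  → R2 = 85  (save R3)
  MOV R3, R0  → R3 = 65  (R3 gets R0's value)
  MOV R0, R2  → R0 = 85  (R0 gets saved value)
Final: R0 = 85

85


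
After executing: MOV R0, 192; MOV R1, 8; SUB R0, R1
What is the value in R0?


Register state trace:
  MOV R0, 192  → R0 = 192
  MOV R1, 8  → R1 = 8
  SUB R0, R1  → R0 = 192 - 8 = 184
Final: R0 = 184

184
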